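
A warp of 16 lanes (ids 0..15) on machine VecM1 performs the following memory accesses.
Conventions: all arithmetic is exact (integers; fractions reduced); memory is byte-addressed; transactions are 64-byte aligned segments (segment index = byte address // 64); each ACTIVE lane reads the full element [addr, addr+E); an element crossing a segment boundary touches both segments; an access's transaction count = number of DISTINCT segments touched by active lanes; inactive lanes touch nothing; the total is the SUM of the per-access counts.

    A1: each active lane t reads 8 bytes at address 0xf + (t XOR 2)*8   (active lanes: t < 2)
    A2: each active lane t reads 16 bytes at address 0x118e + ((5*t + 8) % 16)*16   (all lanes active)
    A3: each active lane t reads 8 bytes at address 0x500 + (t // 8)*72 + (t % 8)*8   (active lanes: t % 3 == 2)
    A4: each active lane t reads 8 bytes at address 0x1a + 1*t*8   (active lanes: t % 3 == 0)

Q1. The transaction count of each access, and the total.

A1: 1 transaction
A2: 5 transactions
A3: 2 transactions
A4: 3 transactions

Answer: 1,5,2,3; total 11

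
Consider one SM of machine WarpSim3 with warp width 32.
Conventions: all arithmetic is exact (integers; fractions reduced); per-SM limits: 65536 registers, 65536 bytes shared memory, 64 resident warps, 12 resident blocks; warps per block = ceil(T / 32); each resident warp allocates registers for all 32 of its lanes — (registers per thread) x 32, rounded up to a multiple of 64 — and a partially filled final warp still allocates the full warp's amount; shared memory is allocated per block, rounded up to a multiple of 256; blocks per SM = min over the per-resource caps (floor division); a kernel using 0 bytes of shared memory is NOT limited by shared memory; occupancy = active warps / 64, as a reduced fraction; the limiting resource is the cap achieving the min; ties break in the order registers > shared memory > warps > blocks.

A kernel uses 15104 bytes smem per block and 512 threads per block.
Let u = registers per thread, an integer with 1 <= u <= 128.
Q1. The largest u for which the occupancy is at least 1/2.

Answer: u = 64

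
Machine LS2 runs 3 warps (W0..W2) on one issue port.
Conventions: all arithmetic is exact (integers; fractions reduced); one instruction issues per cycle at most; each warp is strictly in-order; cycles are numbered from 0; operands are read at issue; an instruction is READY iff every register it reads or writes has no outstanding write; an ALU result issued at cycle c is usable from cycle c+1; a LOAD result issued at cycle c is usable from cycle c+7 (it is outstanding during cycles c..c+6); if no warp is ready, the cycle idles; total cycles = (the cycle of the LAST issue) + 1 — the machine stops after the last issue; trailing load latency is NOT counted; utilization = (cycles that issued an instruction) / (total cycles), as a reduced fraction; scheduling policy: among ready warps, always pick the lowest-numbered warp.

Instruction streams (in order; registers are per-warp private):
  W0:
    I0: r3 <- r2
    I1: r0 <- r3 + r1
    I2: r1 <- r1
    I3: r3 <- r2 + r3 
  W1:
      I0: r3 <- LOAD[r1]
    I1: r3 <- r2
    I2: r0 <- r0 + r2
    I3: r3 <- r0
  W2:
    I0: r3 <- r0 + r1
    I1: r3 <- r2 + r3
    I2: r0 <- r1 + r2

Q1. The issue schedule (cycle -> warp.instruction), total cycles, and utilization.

cycle 0: W0.I0
cycle 1: W0.I1
cycle 2: W0.I2
cycle 3: W0.I3
cycle 4: W1.I0
cycle 5: W2.I0
cycle 6: W2.I1
cycle 7: W2.I2
cycle 8: idle
cycle 9: idle
cycle 10: idle
cycle 11: W1.I1
cycle 12: W1.I2
cycle 13: W1.I3

Answer: 14 cycles, utilization 11/14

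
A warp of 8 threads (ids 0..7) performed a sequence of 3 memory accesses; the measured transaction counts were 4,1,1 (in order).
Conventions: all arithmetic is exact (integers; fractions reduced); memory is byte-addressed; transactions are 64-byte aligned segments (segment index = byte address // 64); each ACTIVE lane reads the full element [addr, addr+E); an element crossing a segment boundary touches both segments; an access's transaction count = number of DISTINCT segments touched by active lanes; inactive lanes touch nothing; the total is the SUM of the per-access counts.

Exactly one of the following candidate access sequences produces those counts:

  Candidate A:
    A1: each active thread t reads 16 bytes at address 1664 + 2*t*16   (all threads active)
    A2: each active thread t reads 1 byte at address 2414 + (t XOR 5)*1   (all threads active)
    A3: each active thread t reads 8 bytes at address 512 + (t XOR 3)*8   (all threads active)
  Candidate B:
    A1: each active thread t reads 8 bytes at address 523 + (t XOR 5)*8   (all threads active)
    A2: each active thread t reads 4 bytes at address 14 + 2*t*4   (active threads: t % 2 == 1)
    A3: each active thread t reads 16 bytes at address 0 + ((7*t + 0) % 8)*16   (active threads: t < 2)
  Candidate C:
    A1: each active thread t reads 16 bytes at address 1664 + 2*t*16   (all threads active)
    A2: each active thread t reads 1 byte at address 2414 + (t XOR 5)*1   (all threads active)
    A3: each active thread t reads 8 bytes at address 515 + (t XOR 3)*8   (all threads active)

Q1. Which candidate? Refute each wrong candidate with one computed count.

B: A1 gives 2 transactions, not 4
C: A3 gives 2 transactions, not 1
A: all counts match (4,1,1)

Answer: A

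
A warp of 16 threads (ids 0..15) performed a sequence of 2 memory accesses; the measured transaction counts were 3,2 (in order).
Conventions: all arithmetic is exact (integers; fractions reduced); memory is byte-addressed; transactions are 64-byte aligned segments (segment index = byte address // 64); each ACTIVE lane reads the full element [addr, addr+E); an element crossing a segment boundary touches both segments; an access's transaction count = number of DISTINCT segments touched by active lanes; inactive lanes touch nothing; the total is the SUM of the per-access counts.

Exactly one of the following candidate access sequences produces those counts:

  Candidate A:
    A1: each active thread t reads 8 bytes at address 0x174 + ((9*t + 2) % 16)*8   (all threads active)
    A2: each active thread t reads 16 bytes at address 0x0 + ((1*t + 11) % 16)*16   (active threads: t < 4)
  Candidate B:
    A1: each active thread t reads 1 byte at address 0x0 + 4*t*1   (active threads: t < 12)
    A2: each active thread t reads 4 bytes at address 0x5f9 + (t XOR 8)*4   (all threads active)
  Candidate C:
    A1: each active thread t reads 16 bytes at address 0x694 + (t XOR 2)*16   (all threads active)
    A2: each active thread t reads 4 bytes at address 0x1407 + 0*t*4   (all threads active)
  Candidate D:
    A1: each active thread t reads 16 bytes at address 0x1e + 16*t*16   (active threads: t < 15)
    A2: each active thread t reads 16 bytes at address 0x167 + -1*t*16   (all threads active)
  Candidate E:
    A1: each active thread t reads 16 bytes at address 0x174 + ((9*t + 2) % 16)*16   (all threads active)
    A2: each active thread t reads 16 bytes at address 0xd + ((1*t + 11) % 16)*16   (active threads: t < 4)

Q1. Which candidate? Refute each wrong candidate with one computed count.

B: A1 gives 1 transaction, not 3
C: A1 gives 5 transactions, not 3
D: A1 gives 15 transactions, not 3
E: A1 gives 5 transactions, not 3
A: all counts match (3,2)

Answer: A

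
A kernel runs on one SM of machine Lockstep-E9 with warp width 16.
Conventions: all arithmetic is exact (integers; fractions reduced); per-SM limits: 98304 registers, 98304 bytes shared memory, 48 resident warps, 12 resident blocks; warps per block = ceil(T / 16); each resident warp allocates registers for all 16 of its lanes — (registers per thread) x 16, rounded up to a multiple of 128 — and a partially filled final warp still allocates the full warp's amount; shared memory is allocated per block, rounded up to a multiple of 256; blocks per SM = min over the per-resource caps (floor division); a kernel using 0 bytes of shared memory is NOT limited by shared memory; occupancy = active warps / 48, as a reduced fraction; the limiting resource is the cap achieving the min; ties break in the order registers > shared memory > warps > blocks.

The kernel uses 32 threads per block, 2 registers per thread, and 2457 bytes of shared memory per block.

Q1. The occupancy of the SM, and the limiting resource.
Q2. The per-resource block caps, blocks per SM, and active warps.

Answer: occupancy 1/2, limited by blocks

registers: 384 blocks
shared memory: 38 blocks
warps: 24 blocks
blocks: 12 blocks

Answer: 12 blocks, 24 active warps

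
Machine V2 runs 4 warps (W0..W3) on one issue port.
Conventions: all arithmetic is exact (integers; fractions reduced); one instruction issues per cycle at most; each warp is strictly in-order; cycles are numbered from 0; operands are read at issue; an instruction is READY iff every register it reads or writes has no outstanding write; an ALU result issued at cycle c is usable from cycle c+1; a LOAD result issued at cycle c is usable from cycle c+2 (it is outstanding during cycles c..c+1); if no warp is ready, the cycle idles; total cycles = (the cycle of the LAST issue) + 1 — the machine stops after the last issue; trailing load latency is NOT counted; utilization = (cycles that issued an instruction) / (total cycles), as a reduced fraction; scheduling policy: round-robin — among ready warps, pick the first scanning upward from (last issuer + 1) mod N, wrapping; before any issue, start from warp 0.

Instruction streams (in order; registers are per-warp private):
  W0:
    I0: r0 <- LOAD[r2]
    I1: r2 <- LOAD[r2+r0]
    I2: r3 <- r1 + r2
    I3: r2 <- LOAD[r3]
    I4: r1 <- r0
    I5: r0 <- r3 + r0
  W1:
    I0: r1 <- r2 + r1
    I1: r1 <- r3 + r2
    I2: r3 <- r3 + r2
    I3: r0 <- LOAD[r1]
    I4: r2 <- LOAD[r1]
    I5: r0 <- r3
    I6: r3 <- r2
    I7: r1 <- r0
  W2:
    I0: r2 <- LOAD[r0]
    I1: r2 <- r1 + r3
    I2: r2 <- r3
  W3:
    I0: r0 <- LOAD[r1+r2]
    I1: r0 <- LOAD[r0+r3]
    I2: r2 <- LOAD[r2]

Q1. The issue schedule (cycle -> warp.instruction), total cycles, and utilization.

cycle 0: W0.I0
cycle 1: W1.I0
cycle 2: W2.I0
cycle 3: W3.I0
cycle 4: W0.I1
cycle 5: W1.I1
cycle 6: W2.I1
cycle 7: W3.I1
cycle 8: W0.I2
cycle 9: W1.I2
cycle 10: W2.I2
cycle 11: W3.I2
cycle 12: W0.I3
cycle 13: W1.I3
cycle 14: W0.I4
cycle 15: W1.I4
cycle 16: W0.I5
cycle 17: W1.I5
cycle 18: W1.I6
cycle 19: W1.I7

Answer: 20 cycles, utilization 1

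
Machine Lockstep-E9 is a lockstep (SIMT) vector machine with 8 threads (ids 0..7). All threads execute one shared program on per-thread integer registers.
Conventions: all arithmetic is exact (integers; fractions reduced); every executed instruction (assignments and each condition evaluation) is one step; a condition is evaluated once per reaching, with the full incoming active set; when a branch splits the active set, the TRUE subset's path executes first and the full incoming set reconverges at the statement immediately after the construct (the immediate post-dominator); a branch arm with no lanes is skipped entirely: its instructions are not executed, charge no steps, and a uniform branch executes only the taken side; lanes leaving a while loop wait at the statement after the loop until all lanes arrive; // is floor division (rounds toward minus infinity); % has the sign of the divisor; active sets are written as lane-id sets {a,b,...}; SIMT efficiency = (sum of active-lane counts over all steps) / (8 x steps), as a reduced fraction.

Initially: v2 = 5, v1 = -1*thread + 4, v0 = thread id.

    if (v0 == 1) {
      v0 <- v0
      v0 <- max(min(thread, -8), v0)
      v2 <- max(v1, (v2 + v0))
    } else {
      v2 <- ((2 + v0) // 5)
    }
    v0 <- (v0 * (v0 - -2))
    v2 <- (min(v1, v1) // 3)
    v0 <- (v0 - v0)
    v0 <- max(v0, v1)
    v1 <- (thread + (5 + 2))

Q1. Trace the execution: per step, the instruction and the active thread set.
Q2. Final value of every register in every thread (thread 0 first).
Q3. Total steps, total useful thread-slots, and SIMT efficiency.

step 0: eval (v0 == 1)               {0,1,2,3,4,5,6,7}
step 1: v0 <- v0                     {1}
step 2: v0 <- max(min(thread, -8), v0) {1}
step 3: v2 <- max(v1, (v2 + v0))     {1}
step 4: v2 <- ((2 + v0) // 5)        {0,2,3,4,5,6,7}
step 5: v0 <- (v0 * (v0 - -2))       {0,1,2,3,4,5,6,7}
step 6: v2 <- (min(v1, v1) // 3)     {0,1,2,3,4,5,6,7}
step 7: v0 <- (v0 - v0)              {0,1,2,3,4,5,6,7}
step 8: v0 <- max(v0, v1)            {0,1,2,3,4,5,6,7}
step 9: v1 <- (thread + (5 + 2))     {0,1,2,3,4,5,6,7}

Answer: 10 steps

v2: 1,1,0,0,0,-1,-1,-1
v1: 7,8,9,10,11,12,13,14
v0: 4,3,2,1,0,0,0,0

steps = 10; useful = 58; efficiency = 58/80 = 29/40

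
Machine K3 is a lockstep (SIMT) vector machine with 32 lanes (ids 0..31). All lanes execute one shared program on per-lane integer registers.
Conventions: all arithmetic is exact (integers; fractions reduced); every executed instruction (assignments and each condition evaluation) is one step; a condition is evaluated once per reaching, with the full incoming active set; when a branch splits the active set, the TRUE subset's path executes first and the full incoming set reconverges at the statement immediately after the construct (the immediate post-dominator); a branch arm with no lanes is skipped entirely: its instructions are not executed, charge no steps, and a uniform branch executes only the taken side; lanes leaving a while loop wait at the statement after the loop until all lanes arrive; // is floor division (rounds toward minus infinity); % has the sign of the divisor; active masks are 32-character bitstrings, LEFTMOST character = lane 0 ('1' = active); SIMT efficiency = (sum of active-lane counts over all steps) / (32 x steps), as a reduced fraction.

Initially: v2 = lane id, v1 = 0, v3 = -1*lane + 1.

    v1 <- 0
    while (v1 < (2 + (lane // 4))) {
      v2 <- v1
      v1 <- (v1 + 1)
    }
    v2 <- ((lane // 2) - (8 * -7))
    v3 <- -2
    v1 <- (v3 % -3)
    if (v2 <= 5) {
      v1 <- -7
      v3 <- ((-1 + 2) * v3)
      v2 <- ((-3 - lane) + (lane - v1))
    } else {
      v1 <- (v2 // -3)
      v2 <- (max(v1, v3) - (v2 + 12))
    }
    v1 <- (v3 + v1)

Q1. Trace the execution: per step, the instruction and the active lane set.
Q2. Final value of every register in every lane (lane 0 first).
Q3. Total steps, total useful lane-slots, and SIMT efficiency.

step 0: v1 <- 0                      11111111111111111111111111111111
step 1: eval (v1 < (2 + (lane // 4))) 11111111111111111111111111111111
step 2: v2 <- v1                     11111111111111111111111111111111
step 3: v1 <- (v1 + 1)               11111111111111111111111111111111
step 4: eval (v1 < (2 + (lane // 4))) 11111111111111111111111111111111
step 5: v2 <- v1                     11111111111111111111111111111111
step 6: v1 <- (v1 + 1)               11111111111111111111111111111111
step 7: eval (v1 < (2 + (lane // 4))) 11111111111111111111111111111111
step 8: v2 <- v1                     00001111111111111111111111111111
step 9: v1 <- (v1 + 1)               00001111111111111111111111111111
step 10: eval (v1 < (2 + (lane // 4))) 00001111111111111111111111111111
step 11: v2 <- v1                     00000000111111111111111111111111
step 12: v1 <- (v1 + 1)               00000000111111111111111111111111
step 13: eval (v1 < (2 + (lane // 4))) 00000000111111111111111111111111
step 14: v2 <- v1                     00000000000011111111111111111111
step 15: v1 <- (v1 + 1)               00000000000011111111111111111111
step 16: eval (v1 < (2 + (lane // 4))) 00000000000011111111111111111111
step 17: v2 <- v1                     00000000000000001111111111111111
step 18: v1 <- (v1 + 1)               00000000000000001111111111111111
step 19: eval (v1 < (2 + (lane // 4))) 00000000000000001111111111111111
step 20: v2 <- v1                     00000000000000000000111111111111
step 21: v1 <- (v1 + 1)               00000000000000000000111111111111
step 22: eval (v1 < (2 + (lane // 4))) 00000000000000000000111111111111
step 23: v2 <- v1                     00000000000000000000000011111111
step 24: v1 <- (v1 + 1)               00000000000000000000000011111111
step 25: eval (v1 < (2 + (lane // 4))) 00000000000000000000000011111111
step 26: v2 <- v1                     00000000000000000000000000001111
step 27: v1 <- (v1 + 1)               00000000000000000000000000001111
step 28: eval (v1 < (2 + (lane // 4))) 00000000000000000000000000001111
step 29: v2 <- ((lane // 2) - (8 * -7)) 11111111111111111111111111111111
step 30: v3 <- -2                     11111111111111111111111111111111
step 31: v1 <- (v3 % -3)              11111111111111111111111111111111
step 32: eval (v2 <= 5)               11111111111111111111111111111111
step 33: v1 <- (v2 // -3)             11111111111111111111111111111111
step 34: v2 <- (max(v1, v3) - (v2 + 12)) 11111111111111111111111111111111
step 35: v1 <- (v3 + v1)              11111111111111111111111111111111

Answer: 36 steps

v2: -70,-70,-71,-71,-72,-72,-73,-73,-74,-74,-75,-75,-76,-76,-77,-77,-78,-78,-79,-79,-80,-80,-81,-81,-82,-82,-83,-83,-84,-84,-85,-85
v1: -21,-21,-21,-21,-22,-22,-22,-22,-22,-22,-23,-23,-23,-23,-23,-23,-24,-24,-24,-24,-24,-24,-25,-25,-25,-25,-25,-25,-26,-26,-26,-26
v3: -2,-2,-2,-2,-2,-2,-2,-2,-2,-2,-2,-2,-2,-2,-2,-2,-2,-2,-2,-2,-2,-2,-2,-2,-2,-2,-2,-2,-2,-2,-2,-2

steps = 36; useful = 816; efficiency = 816/1152 = 17/24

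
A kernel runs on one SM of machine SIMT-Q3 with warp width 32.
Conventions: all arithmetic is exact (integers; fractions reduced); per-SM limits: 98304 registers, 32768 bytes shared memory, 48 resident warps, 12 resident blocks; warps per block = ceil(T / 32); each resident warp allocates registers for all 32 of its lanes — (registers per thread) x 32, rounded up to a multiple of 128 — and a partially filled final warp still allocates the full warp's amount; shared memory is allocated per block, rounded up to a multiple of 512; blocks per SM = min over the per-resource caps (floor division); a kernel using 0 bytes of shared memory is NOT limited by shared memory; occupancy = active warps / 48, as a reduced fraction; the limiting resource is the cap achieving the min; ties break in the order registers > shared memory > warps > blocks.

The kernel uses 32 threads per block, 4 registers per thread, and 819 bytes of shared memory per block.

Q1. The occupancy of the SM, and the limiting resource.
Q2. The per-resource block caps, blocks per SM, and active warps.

Answer: occupancy 1/4, limited by blocks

registers: 768 blocks
shared memory: 32 blocks
warps: 48 blocks
blocks: 12 blocks

Answer: 12 blocks, 12 active warps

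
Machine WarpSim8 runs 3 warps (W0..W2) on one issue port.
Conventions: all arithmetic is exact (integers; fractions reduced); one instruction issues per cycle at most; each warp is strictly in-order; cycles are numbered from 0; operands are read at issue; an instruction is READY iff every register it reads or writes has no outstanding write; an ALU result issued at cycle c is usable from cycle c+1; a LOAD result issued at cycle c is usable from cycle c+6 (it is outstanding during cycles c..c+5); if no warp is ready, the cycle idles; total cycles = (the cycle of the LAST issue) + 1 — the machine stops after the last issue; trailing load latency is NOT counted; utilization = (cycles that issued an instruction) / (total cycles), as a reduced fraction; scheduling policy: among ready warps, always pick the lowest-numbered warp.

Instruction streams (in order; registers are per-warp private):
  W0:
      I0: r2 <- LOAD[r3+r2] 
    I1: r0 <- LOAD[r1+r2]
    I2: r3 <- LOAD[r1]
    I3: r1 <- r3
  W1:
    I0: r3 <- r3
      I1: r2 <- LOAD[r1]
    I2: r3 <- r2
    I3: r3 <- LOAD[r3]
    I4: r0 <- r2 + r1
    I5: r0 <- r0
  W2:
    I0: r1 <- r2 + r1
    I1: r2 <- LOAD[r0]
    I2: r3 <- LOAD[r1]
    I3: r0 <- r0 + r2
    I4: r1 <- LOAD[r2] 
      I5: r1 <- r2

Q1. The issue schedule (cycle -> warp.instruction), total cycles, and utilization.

cycle 0: W0.I0
cycle 1: W1.I0
cycle 2: W1.I1
cycle 3: W2.I0
cycle 4: W2.I1
cycle 5: W2.I2
cycle 6: W0.I1
cycle 7: W0.I2
cycle 8: W1.I2
cycle 9: W1.I3
cycle 10: W1.I4
cycle 11: W1.I5
cycle 12: W2.I3
cycle 13: W0.I3
cycle 14: W2.I4
cycle 15: idle
cycle 16: idle
cycle 17: idle
cycle 18: idle
cycle 19: idle
cycle 20: W2.I5

Answer: 21 cycles, utilization 16/21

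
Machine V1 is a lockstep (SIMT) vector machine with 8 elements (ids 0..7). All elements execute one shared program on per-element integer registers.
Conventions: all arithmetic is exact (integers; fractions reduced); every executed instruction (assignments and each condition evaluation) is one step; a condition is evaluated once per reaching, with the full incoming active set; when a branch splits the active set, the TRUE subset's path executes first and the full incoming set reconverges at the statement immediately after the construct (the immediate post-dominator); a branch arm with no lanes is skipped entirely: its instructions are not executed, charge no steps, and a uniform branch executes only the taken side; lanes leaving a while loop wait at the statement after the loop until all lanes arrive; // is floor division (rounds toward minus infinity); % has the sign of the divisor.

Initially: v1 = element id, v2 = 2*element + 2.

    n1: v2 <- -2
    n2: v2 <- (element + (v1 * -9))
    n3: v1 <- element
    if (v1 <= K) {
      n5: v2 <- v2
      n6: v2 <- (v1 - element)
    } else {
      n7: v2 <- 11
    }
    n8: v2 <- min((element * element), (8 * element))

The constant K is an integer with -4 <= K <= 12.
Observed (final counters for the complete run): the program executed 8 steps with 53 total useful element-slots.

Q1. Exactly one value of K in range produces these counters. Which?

Answer: K = 4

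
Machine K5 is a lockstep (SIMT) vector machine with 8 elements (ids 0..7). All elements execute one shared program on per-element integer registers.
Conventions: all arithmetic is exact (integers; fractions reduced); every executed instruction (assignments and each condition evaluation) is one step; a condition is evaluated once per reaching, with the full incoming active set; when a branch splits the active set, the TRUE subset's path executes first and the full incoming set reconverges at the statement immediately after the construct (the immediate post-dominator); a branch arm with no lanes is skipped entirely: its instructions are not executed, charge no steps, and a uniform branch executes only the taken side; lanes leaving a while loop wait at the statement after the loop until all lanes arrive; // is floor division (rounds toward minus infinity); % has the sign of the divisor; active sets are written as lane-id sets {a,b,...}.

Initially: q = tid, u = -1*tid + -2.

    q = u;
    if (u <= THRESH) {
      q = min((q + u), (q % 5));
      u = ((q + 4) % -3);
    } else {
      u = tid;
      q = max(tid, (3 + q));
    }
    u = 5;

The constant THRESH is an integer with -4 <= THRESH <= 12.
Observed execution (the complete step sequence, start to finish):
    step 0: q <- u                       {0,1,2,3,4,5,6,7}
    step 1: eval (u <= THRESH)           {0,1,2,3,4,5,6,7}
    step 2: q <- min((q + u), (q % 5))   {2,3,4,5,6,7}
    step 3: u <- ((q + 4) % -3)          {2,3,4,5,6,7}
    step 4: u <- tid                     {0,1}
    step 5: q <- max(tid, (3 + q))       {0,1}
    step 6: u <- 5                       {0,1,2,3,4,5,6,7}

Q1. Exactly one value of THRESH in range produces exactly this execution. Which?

Answer: THRESH = -4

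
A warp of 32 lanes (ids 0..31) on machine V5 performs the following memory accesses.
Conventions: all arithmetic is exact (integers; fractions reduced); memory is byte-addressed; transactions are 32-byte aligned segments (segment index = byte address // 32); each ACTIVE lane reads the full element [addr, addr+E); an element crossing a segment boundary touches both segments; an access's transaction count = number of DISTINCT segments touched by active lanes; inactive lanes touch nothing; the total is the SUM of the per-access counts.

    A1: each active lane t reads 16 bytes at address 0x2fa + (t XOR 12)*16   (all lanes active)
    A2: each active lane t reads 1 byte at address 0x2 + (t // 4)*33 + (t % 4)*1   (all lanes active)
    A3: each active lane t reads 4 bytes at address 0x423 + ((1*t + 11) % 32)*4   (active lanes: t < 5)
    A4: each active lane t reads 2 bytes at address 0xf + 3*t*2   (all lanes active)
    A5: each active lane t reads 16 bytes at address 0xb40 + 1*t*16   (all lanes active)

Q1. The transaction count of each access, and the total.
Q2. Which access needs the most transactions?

A1: 17 transactions
A2: 8 transactions
A3: 2 transactions
A4: 7 transactions
A5: 16 transactions

Answer: 17,8,2,7,16; total 50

Answer: A1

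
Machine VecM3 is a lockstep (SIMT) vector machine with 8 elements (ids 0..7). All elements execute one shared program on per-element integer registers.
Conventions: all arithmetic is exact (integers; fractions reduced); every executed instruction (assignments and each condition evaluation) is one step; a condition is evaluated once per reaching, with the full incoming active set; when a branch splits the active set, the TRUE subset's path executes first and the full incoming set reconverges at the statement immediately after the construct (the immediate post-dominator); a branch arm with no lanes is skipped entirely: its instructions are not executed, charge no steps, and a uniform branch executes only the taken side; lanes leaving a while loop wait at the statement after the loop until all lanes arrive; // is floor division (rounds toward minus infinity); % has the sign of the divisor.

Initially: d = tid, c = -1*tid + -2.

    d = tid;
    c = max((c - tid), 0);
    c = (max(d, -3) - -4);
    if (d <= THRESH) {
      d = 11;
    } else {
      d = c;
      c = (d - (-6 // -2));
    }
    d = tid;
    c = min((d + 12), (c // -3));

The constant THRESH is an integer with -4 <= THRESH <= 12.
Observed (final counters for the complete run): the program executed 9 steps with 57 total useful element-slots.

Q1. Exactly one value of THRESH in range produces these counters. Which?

Answer: THRESH = 6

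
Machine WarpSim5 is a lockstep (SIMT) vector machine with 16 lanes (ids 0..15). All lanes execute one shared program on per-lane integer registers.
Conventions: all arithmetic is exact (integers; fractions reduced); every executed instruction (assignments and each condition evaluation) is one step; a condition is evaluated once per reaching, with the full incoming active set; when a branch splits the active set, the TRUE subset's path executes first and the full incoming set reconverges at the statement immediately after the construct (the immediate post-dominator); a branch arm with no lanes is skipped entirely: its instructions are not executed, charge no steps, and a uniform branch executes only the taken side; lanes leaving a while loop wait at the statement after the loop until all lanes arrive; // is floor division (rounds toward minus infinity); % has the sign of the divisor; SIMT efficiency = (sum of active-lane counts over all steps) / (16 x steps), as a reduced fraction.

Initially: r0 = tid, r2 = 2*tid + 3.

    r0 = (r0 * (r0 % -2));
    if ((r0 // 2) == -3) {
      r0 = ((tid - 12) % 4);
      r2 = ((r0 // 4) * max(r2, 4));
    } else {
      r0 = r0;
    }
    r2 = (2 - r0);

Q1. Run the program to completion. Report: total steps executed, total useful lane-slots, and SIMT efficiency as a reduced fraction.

Answer: 6 steps, 65 useful, 65/96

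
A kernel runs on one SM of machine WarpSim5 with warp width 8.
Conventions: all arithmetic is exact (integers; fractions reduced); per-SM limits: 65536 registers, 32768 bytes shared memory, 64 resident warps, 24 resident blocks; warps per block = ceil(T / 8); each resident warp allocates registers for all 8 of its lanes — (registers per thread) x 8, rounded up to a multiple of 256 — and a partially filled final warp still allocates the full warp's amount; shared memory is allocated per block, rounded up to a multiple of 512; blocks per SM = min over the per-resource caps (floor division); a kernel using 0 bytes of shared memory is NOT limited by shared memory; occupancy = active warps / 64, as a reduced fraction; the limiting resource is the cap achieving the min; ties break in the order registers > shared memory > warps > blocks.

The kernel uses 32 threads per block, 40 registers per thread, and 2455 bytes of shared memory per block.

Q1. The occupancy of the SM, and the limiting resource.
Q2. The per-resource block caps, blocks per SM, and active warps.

Answer: occupancy 3/4, limited by shared memory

registers: 32 blocks
shared memory: 12 blocks
warps: 16 blocks
blocks: 24 blocks

Answer: 12 blocks, 48 active warps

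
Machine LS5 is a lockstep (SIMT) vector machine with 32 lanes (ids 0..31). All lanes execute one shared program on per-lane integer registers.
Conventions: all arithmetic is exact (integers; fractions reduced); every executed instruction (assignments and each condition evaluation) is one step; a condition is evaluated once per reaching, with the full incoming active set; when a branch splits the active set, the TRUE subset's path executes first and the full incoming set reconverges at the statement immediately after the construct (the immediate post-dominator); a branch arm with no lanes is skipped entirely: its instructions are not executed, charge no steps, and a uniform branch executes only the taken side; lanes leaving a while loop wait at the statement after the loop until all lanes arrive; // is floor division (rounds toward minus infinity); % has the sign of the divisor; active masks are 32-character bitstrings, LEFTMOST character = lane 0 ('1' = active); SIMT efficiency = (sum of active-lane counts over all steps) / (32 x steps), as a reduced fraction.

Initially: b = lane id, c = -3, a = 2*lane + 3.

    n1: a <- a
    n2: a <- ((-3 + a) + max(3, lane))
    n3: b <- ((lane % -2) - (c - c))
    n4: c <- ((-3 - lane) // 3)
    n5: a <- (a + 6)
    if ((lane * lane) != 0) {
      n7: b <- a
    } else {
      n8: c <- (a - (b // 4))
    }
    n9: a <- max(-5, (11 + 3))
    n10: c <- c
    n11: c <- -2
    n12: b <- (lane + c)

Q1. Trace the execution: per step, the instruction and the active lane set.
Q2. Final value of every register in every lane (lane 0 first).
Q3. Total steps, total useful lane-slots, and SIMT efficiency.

step 0: a <- a                       11111111111111111111111111111111
step 1: a <- ((-3 + a) + max(3, lane)) 11111111111111111111111111111111
step 2: b <- ((lane % -2) - (c - c)) 11111111111111111111111111111111
step 3: c <- ((-3 - lane) // 3)      11111111111111111111111111111111
step 4: a <- (a + 6)                 11111111111111111111111111111111
step 5: eval ((lane * lane) != 0)    11111111111111111111111111111111
step 6: b <- a                       01111111111111111111111111111111
step 7: c <- (a - (b // 4))          10000000000000000000000000000000
step 8: a <- max(-5, (11 + 3))       11111111111111111111111111111111
step 9: c <- c                       11111111111111111111111111111111
step 10: c <- -2                      11111111111111111111111111111111
step 11: b <- (lane + c)              11111111111111111111111111111111

Answer: 12 steps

b: -2,-1,0,1,2,3,4,5,6,7,8,9,10,11,12,13,14,15,16,17,18,19,20,21,22,23,24,25,26,27,28,29
c: -2,-2,-2,-2,-2,-2,-2,-2,-2,-2,-2,-2,-2,-2,-2,-2,-2,-2,-2,-2,-2,-2,-2,-2,-2,-2,-2,-2,-2,-2,-2,-2
a: 14,14,14,14,14,14,14,14,14,14,14,14,14,14,14,14,14,14,14,14,14,14,14,14,14,14,14,14,14,14,14,14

steps = 12; useful = 352; efficiency = 352/384 = 11/12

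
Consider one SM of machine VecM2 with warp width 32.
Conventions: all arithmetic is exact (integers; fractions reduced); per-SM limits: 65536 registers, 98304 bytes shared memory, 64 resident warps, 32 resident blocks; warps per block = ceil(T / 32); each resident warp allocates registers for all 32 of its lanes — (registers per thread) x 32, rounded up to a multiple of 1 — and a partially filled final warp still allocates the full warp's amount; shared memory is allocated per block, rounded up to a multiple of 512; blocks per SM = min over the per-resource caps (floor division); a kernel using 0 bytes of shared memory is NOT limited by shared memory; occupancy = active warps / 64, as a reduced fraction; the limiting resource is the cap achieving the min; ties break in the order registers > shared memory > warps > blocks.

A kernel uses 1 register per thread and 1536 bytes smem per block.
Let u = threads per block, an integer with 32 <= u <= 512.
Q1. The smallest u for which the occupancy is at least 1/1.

Answer: u = 33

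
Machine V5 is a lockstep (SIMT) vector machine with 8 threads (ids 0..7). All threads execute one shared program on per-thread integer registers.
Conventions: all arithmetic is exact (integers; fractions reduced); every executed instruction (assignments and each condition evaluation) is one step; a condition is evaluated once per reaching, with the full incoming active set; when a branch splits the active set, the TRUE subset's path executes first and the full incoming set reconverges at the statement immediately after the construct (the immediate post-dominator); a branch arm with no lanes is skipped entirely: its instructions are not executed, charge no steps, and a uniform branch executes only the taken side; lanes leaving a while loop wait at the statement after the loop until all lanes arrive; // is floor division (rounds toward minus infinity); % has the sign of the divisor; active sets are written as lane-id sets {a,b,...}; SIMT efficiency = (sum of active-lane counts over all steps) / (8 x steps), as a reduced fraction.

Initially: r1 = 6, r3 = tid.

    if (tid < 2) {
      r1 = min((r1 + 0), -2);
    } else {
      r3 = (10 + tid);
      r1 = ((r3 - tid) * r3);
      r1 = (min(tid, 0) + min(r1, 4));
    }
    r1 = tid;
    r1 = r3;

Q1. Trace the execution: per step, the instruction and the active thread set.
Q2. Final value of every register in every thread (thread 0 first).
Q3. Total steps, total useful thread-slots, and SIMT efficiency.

step 0: eval (tid < 2)               {0,1,2,3,4,5,6,7}
step 1: r1 <- min((r1 + 0), -2)      {0,1}
step 2: r3 <- (10 + tid)             {2,3,4,5,6,7}
step 3: r1 <- ((r3 - tid) * r3)      {2,3,4,5,6,7}
step 4: r1 <- (min(tid, 0) + min(r1, 4)) {2,3,4,5,6,7}
step 5: r1 <- tid                    {0,1,2,3,4,5,6,7}
step 6: r1 <- r3                     {0,1,2,3,4,5,6,7}

Answer: 7 steps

r1: 0,1,12,13,14,15,16,17
r3: 0,1,12,13,14,15,16,17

steps = 7; useful = 44; efficiency = 44/56 = 11/14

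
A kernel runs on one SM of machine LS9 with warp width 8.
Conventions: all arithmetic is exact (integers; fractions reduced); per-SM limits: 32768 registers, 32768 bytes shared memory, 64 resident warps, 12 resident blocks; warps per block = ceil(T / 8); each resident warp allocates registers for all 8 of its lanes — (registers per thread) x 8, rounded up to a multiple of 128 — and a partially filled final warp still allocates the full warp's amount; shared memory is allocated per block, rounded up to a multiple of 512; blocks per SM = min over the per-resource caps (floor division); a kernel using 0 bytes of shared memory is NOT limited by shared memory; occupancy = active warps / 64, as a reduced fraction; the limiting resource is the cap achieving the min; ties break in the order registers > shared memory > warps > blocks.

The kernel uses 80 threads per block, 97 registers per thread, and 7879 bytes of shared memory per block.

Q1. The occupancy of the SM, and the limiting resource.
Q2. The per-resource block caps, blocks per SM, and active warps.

Answer: occupancy 15/32, limited by registers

registers: 3 blocks
shared memory: 4 blocks
warps: 6 blocks
blocks: 12 blocks

Answer: 3 blocks, 30 active warps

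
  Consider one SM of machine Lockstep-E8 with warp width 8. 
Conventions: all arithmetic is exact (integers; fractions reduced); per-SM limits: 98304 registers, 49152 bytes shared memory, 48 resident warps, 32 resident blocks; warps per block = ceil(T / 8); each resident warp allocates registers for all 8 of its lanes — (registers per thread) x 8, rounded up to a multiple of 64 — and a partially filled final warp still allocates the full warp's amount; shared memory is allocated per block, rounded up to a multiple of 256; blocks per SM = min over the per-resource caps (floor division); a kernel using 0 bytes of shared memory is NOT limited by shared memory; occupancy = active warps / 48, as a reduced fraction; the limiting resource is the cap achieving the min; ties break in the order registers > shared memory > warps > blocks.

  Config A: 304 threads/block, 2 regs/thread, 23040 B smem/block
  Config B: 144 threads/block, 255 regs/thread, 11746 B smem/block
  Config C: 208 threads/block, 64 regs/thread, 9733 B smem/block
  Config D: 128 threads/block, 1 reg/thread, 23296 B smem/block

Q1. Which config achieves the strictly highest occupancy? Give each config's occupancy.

occupancies: A 19/24, B 3/4, C 13/24, D 2/3

Answer: A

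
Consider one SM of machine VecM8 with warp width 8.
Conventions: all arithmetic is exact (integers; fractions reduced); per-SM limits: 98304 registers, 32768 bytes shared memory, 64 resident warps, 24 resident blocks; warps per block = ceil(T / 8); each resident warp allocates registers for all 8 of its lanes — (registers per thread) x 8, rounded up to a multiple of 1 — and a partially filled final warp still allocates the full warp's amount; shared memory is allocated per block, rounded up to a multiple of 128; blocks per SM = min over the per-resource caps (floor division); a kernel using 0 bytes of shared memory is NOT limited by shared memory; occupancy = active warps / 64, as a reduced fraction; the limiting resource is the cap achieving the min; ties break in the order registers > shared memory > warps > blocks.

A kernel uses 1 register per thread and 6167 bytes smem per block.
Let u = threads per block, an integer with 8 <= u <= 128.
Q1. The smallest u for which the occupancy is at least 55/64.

Answer: u = 81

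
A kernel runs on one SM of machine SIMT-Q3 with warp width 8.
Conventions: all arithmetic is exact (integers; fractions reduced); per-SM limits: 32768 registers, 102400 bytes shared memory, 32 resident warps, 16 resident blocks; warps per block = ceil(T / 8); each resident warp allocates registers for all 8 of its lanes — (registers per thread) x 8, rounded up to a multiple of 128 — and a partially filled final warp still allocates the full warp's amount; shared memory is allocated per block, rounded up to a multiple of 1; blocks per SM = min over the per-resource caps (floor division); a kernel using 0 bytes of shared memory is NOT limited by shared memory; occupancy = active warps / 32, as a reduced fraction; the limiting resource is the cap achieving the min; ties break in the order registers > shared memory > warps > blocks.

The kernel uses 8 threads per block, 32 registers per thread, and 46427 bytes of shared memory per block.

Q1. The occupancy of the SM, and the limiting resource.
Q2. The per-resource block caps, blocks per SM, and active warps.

Answer: occupancy 1/16, limited by shared memory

registers: 128 blocks
shared memory: 2 blocks
warps: 32 blocks
blocks: 16 blocks

Answer: 2 blocks, 2 active warps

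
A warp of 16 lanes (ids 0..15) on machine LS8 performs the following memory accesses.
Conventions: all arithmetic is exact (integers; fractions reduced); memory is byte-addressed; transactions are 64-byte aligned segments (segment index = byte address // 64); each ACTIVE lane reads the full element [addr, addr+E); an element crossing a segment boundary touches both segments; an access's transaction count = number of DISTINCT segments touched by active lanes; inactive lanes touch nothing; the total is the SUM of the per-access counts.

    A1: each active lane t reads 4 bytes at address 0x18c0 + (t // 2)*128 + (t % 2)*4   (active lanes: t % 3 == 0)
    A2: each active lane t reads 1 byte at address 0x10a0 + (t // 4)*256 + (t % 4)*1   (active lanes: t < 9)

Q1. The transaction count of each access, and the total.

A1: 6 transactions
A2: 3 transactions

Answer: 6,3; total 9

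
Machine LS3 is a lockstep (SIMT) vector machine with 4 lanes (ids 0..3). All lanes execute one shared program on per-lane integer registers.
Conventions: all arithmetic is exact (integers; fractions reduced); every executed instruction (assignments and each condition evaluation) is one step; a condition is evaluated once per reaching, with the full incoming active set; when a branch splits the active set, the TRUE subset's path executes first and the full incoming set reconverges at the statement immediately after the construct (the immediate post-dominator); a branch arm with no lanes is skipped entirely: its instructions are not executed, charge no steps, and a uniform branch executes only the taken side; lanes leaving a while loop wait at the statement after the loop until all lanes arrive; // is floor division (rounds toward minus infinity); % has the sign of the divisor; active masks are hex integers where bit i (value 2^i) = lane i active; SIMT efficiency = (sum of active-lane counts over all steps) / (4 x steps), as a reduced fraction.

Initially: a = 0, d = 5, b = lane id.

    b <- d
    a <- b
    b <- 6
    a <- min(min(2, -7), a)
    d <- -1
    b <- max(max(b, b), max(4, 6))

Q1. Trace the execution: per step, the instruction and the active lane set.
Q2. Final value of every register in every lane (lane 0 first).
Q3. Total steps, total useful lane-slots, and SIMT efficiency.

step 0: b <- d                       0xf
step 1: a <- b                       0xf
step 2: b <- 6                       0xf
step 3: a <- min(min(2, -7), a)      0xf
step 4: d <- -1                      0xf
step 5: b <- max(max(b, b), max(4, 6)) 0xf

Answer: 6 steps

a: -7,-7,-7,-7
d: -1,-1,-1,-1
b: 6,6,6,6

steps = 6; useful = 24; efficiency = 24/24 = 1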